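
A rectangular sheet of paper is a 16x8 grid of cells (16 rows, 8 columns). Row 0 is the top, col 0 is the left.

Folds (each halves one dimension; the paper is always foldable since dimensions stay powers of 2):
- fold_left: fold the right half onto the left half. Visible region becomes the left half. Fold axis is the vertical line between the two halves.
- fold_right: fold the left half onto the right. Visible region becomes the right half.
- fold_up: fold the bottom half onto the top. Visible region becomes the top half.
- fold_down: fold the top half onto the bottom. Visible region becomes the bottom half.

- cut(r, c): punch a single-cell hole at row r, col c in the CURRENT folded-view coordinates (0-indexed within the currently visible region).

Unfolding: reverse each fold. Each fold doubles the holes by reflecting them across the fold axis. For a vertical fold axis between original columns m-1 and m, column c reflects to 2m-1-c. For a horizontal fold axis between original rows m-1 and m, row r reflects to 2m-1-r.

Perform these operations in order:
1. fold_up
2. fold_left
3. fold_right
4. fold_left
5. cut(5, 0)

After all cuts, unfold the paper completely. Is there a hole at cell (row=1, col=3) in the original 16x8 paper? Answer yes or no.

Op 1 fold_up: fold axis h@8; visible region now rows[0,8) x cols[0,8) = 8x8
Op 2 fold_left: fold axis v@4; visible region now rows[0,8) x cols[0,4) = 8x4
Op 3 fold_right: fold axis v@2; visible region now rows[0,8) x cols[2,4) = 8x2
Op 4 fold_left: fold axis v@3; visible region now rows[0,8) x cols[2,3) = 8x1
Op 5 cut(5, 0): punch at orig (5,2); cuts so far [(5, 2)]; region rows[0,8) x cols[2,3) = 8x1
Unfold 1 (reflect across v@3): 2 holes -> [(5, 2), (5, 3)]
Unfold 2 (reflect across v@2): 4 holes -> [(5, 0), (5, 1), (5, 2), (5, 3)]
Unfold 3 (reflect across v@4): 8 holes -> [(5, 0), (5, 1), (5, 2), (5, 3), (5, 4), (5, 5), (5, 6), (5, 7)]
Unfold 4 (reflect across h@8): 16 holes -> [(5, 0), (5, 1), (5, 2), (5, 3), (5, 4), (5, 5), (5, 6), (5, 7), (10, 0), (10, 1), (10, 2), (10, 3), (10, 4), (10, 5), (10, 6), (10, 7)]
Holes: [(5, 0), (5, 1), (5, 2), (5, 3), (5, 4), (5, 5), (5, 6), (5, 7), (10, 0), (10, 1), (10, 2), (10, 3), (10, 4), (10, 5), (10, 6), (10, 7)]

Answer: no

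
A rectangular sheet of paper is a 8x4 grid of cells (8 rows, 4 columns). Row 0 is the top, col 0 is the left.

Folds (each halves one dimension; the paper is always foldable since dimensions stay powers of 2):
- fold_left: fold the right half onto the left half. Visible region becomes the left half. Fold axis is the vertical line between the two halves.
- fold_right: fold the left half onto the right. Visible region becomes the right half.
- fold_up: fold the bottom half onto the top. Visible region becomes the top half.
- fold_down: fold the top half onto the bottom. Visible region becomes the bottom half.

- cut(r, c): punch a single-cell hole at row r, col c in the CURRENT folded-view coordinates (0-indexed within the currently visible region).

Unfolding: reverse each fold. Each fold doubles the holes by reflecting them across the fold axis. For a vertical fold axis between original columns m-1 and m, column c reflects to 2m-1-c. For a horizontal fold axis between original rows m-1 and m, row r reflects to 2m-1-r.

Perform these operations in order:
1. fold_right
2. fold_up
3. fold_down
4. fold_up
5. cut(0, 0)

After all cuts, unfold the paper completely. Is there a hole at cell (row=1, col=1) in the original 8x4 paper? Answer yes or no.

Answer: yes

Derivation:
Op 1 fold_right: fold axis v@2; visible region now rows[0,8) x cols[2,4) = 8x2
Op 2 fold_up: fold axis h@4; visible region now rows[0,4) x cols[2,4) = 4x2
Op 3 fold_down: fold axis h@2; visible region now rows[2,4) x cols[2,4) = 2x2
Op 4 fold_up: fold axis h@3; visible region now rows[2,3) x cols[2,4) = 1x2
Op 5 cut(0, 0): punch at orig (2,2); cuts so far [(2, 2)]; region rows[2,3) x cols[2,4) = 1x2
Unfold 1 (reflect across h@3): 2 holes -> [(2, 2), (3, 2)]
Unfold 2 (reflect across h@2): 4 holes -> [(0, 2), (1, 2), (2, 2), (3, 2)]
Unfold 3 (reflect across h@4): 8 holes -> [(0, 2), (1, 2), (2, 2), (3, 2), (4, 2), (5, 2), (6, 2), (7, 2)]
Unfold 4 (reflect across v@2): 16 holes -> [(0, 1), (0, 2), (1, 1), (1, 2), (2, 1), (2, 2), (3, 1), (3, 2), (4, 1), (4, 2), (5, 1), (5, 2), (6, 1), (6, 2), (7, 1), (7, 2)]
Holes: [(0, 1), (0, 2), (1, 1), (1, 2), (2, 1), (2, 2), (3, 1), (3, 2), (4, 1), (4, 2), (5, 1), (5, 2), (6, 1), (6, 2), (7, 1), (7, 2)]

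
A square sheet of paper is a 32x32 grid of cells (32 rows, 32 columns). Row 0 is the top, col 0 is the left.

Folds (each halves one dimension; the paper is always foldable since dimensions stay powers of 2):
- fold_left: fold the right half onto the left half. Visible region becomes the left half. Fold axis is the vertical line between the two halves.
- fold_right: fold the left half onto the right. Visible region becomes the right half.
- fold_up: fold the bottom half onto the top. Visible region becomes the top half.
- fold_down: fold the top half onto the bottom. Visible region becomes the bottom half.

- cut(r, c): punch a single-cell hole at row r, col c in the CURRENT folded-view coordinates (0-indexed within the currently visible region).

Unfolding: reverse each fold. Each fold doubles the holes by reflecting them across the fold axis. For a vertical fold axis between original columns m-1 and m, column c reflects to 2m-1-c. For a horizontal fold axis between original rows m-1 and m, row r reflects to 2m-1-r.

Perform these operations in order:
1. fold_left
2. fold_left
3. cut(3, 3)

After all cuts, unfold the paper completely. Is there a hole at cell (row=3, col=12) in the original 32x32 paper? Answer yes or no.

Op 1 fold_left: fold axis v@16; visible region now rows[0,32) x cols[0,16) = 32x16
Op 2 fold_left: fold axis v@8; visible region now rows[0,32) x cols[0,8) = 32x8
Op 3 cut(3, 3): punch at orig (3,3); cuts so far [(3, 3)]; region rows[0,32) x cols[0,8) = 32x8
Unfold 1 (reflect across v@8): 2 holes -> [(3, 3), (3, 12)]
Unfold 2 (reflect across v@16): 4 holes -> [(3, 3), (3, 12), (3, 19), (3, 28)]
Holes: [(3, 3), (3, 12), (3, 19), (3, 28)]

Answer: yes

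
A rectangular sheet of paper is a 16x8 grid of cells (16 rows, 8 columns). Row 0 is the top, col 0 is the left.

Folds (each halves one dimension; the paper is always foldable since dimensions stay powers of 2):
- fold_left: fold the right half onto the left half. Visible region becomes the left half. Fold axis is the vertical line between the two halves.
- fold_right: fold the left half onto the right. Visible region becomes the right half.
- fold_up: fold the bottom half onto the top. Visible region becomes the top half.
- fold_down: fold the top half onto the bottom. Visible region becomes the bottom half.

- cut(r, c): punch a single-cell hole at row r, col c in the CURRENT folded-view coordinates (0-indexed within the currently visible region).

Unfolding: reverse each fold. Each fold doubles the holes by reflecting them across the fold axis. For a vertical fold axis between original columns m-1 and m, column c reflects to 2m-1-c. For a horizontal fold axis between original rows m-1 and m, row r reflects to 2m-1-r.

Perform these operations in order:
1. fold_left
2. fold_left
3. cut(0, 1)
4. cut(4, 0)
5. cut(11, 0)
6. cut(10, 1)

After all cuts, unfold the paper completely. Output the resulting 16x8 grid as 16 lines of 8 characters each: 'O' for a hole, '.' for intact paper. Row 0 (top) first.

Op 1 fold_left: fold axis v@4; visible region now rows[0,16) x cols[0,4) = 16x4
Op 2 fold_left: fold axis v@2; visible region now rows[0,16) x cols[0,2) = 16x2
Op 3 cut(0, 1): punch at orig (0,1); cuts so far [(0, 1)]; region rows[0,16) x cols[0,2) = 16x2
Op 4 cut(4, 0): punch at orig (4,0); cuts so far [(0, 1), (4, 0)]; region rows[0,16) x cols[0,2) = 16x2
Op 5 cut(11, 0): punch at orig (11,0); cuts so far [(0, 1), (4, 0), (11, 0)]; region rows[0,16) x cols[0,2) = 16x2
Op 6 cut(10, 1): punch at orig (10,1); cuts so far [(0, 1), (4, 0), (10, 1), (11, 0)]; region rows[0,16) x cols[0,2) = 16x2
Unfold 1 (reflect across v@2): 8 holes -> [(0, 1), (0, 2), (4, 0), (4, 3), (10, 1), (10, 2), (11, 0), (11, 3)]
Unfold 2 (reflect across v@4): 16 holes -> [(0, 1), (0, 2), (0, 5), (0, 6), (4, 0), (4, 3), (4, 4), (4, 7), (10, 1), (10, 2), (10, 5), (10, 6), (11, 0), (11, 3), (11, 4), (11, 7)]

Answer: .OO..OO.
........
........
........
O..OO..O
........
........
........
........
........
.OO..OO.
O..OO..O
........
........
........
........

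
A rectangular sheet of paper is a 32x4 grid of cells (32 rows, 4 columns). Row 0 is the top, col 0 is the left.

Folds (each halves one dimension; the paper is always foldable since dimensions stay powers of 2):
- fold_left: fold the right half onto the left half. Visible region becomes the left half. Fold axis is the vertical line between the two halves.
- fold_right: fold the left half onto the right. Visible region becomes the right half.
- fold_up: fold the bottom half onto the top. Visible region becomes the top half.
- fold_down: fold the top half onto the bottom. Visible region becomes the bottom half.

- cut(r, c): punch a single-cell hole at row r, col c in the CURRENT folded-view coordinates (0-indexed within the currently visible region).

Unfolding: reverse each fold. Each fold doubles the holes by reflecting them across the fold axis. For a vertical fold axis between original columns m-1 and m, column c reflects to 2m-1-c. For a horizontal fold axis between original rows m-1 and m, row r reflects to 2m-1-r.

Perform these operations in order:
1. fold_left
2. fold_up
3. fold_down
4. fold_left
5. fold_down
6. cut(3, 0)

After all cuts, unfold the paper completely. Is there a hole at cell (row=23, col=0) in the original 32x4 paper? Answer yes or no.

Op 1 fold_left: fold axis v@2; visible region now rows[0,32) x cols[0,2) = 32x2
Op 2 fold_up: fold axis h@16; visible region now rows[0,16) x cols[0,2) = 16x2
Op 3 fold_down: fold axis h@8; visible region now rows[8,16) x cols[0,2) = 8x2
Op 4 fold_left: fold axis v@1; visible region now rows[8,16) x cols[0,1) = 8x1
Op 5 fold_down: fold axis h@12; visible region now rows[12,16) x cols[0,1) = 4x1
Op 6 cut(3, 0): punch at orig (15,0); cuts so far [(15, 0)]; region rows[12,16) x cols[0,1) = 4x1
Unfold 1 (reflect across h@12): 2 holes -> [(8, 0), (15, 0)]
Unfold 2 (reflect across v@1): 4 holes -> [(8, 0), (8, 1), (15, 0), (15, 1)]
Unfold 3 (reflect across h@8): 8 holes -> [(0, 0), (0, 1), (7, 0), (7, 1), (8, 0), (8, 1), (15, 0), (15, 1)]
Unfold 4 (reflect across h@16): 16 holes -> [(0, 0), (0, 1), (7, 0), (7, 1), (8, 0), (8, 1), (15, 0), (15, 1), (16, 0), (16, 1), (23, 0), (23, 1), (24, 0), (24, 1), (31, 0), (31, 1)]
Unfold 5 (reflect across v@2): 32 holes -> [(0, 0), (0, 1), (0, 2), (0, 3), (7, 0), (7, 1), (7, 2), (7, 3), (8, 0), (8, 1), (8, 2), (8, 3), (15, 0), (15, 1), (15, 2), (15, 3), (16, 0), (16, 1), (16, 2), (16, 3), (23, 0), (23, 1), (23, 2), (23, 3), (24, 0), (24, 1), (24, 2), (24, 3), (31, 0), (31, 1), (31, 2), (31, 3)]
Holes: [(0, 0), (0, 1), (0, 2), (0, 3), (7, 0), (7, 1), (7, 2), (7, 3), (8, 0), (8, 1), (8, 2), (8, 3), (15, 0), (15, 1), (15, 2), (15, 3), (16, 0), (16, 1), (16, 2), (16, 3), (23, 0), (23, 1), (23, 2), (23, 3), (24, 0), (24, 1), (24, 2), (24, 3), (31, 0), (31, 1), (31, 2), (31, 3)]

Answer: yes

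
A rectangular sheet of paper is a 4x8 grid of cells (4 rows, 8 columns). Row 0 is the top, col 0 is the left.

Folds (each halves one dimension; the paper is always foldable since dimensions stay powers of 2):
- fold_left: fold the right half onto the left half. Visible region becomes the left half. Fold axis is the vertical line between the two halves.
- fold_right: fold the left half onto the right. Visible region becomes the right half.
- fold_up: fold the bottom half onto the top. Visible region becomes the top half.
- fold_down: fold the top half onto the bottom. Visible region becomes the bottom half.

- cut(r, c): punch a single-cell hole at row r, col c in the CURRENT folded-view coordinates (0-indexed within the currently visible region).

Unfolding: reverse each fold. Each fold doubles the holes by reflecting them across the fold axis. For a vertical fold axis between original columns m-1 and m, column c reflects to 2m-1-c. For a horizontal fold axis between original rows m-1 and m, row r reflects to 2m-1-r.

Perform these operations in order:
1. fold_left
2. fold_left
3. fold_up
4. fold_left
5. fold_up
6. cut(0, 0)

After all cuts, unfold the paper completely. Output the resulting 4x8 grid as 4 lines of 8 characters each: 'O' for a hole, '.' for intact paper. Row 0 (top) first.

Answer: OOOOOOOO
OOOOOOOO
OOOOOOOO
OOOOOOOO

Derivation:
Op 1 fold_left: fold axis v@4; visible region now rows[0,4) x cols[0,4) = 4x4
Op 2 fold_left: fold axis v@2; visible region now rows[0,4) x cols[0,2) = 4x2
Op 3 fold_up: fold axis h@2; visible region now rows[0,2) x cols[0,2) = 2x2
Op 4 fold_left: fold axis v@1; visible region now rows[0,2) x cols[0,1) = 2x1
Op 5 fold_up: fold axis h@1; visible region now rows[0,1) x cols[0,1) = 1x1
Op 6 cut(0, 0): punch at orig (0,0); cuts so far [(0, 0)]; region rows[0,1) x cols[0,1) = 1x1
Unfold 1 (reflect across h@1): 2 holes -> [(0, 0), (1, 0)]
Unfold 2 (reflect across v@1): 4 holes -> [(0, 0), (0, 1), (1, 0), (1, 1)]
Unfold 3 (reflect across h@2): 8 holes -> [(0, 0), (0, 1), (1, 0), (1, 1), (2, 0), (2, 1), (3, 0), (3, 1)]
Unfold 4 (reflect across v@2): 16 holes -> [(0, 0), (0, 1), (0, 2), (0, 3), (1, 0), (1, 1), (1, 2), (1, 3), (2, 0), (2, 1), (2, 2), (2, 3), (3, 0), (3, 1), (3, 2), (3, 3)]
Unfold 5 (reflect across v@4): 32 holes -> [(0, 0), (0, 1), (0, 2), (0, 3), (0, 4), (0, 5), (0, 6), (0, 7), (1, 0), (1, 1), (1, 2), (1, 3), (1, 4), (1, 5), (1, 6), (1, 7), (2, 0), (2, 1), (2, 2), (2, 3), (2, 4), (2, 5), (2, 6), (2, 7), (3, 0), (3, 1), (3, 2), (3, 3), (3, 4), (3, 5), (3, 6), (3, 7)]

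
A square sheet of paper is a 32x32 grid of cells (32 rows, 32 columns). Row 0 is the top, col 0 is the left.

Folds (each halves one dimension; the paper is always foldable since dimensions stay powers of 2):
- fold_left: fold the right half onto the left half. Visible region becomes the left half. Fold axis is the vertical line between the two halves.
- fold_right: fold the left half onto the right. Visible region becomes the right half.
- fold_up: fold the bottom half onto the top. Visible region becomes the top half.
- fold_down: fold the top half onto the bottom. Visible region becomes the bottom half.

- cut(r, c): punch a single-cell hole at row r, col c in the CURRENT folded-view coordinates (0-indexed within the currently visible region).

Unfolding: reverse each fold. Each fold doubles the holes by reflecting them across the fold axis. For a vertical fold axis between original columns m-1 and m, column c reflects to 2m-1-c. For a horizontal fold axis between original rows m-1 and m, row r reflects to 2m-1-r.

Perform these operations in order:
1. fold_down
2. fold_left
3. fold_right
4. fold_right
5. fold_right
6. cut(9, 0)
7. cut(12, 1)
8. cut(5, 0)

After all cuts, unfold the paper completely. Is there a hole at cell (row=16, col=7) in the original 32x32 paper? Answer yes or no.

Answer: no

Derivation:
Op 1 fold_down: fold axis h@16; visible region now rows[16,32) x cols[0,32) = 16x32
Op 2 fold_left: fold axis v@16; visible region now rows[16,32) x cols[0,16) = 16x16
Op 3 fold_right: fold axis v@8; visible region now rows[16,32) x cols[8,16) = 16x8
Op 4 fold_right: fold axis v@12; visible region now rows[16,32) x cols[12,16) = 16x4
Op 5 fold_right: fold axis v@14; visible region now rows[16,32) x cols[14,16) = 16x2
Op 6 cut(9, 0): punch at orig (25,14); cuts so far [(25, 14)]; region rows[16,32) x cols[14,16) = 16x2
Op 7 cut(12, 1): punch at orig (28,15); cuts so far [(25, 14), (28, 15)]; region rows[16,32) x cols[14,16) = 16x2
Op 8 cut(5, 0): punch at orig (21,14); cuts so far [(21, 14), (25, 14), (28, 15)]; region rows[16,32) x cols[14,16) = 16x2
Unfold 1 (reflect across v@14): 6 holes -> [(21, 13), (21, 14), (25, 13), (25, 14), (28, 12), (28, 15)]
Unfold 2 (reflect across v@12): 12 holes -> [(21, 9), (21, 10), (21, 13), (21, 14), (25, 9), (25, 10), (25, 13), (25, 14), (28, 8), (28, 11), (28, 12), (28, 15)]
Unfold 3 (reflect across v@8): 24 holes -> [(21, 1), (21, 2), (21, 5), (21, 6), (21, 9), (21, 10), (21, 13), (21, 14), (25, 1), (25, 2), (25, 5), (25, 6), (25, 9), (25, 10), (25, 13), (25, 14), (28, 0), (28, 3), (28, 4), (28, 7), (28, 8), (28, 11), (28, 12), (28, 15)]
Unfold 4 (reflect across v@16): 48 holes -> [(21, 1), (21, 2), (21, 5), (21, 6), (21, 9), (21, 10), (21, 13), (21, 14), (21, 17), (21, 18), (21, 21), (21, 22), (21, 25), (21, 26), (21, 29), (21, 30), (25, 1), (25, 2), (25, 5), (25, 6), (25, 9), (25, 10), (25, 13), (25, 14), (25, 17), (25, 18), (25, 21), (25, 22), (25, 25), (25, 26), (25, 29), (25, 30), (28, 0), (28, 3), (28, 4), (28, 7), (28, 8), (28, 11), (28, 12), (28, 15), (28, 16), (28, 19), (28, 20), (28, 23), (28, 24), (28, 27), (28, 28), (28, 31)]
Unfold 5 (reflect across h@16): 96 holes -> [(3, 0), (3, 3), (3, 4), (3, 7), (3, 8), (3, 11), (3, 12), (3, 15), (3, 16), (3, 19), (3, 20), (3, 23), (3, 24), (3, 27), (3, 28), (3, 31), (6, 1), (6, 2), (6, 5), (6, 6), (6, 9), (6, 10), (6, 13), (6, 14), (6, 17), (6, 18), (6, 21), (6, 22), (6, 25), (6, 26), (6, 29), (6, 30), (10, 1), (10, 2), (10, 5), (10, 6), (10, 9), (10, 10), (10, 13), (10, 14), (10, 17), (10, 18), (10, 21), (10, 22), (10, 25), (10, 26), (10, 29), (10, 30), (21, 1), (21, 2), (21, 5), (21, 6), (21, 9), (21, 10), (21, 13), (21, 14), (21, 17), (21, 18), (21, 21), (21, 22), (21, 25), (21, 26), (21, 29), (21, 30), (25, 1), (25, 2), (25, 5), (25, 6), (25, 9), (25, 10), (25, 13), (25, 14), (25, 17), (25, 18), (25, 21), (25, 22), (25, 25), (25, 26), (25, 29), (25, 30), (28, 0), (28, 3), (28, 4), (28, 7), (28, 8), (28, 11), (28, 12), (28, 15), (28, 16), (28, 19), (28, 20), (28, 23), (28, 24), (28, 27), (28, 28), (28, 31)]
Holes: [(3, 0), (3, 3), (3, 4), (3, 7), (3, 8), (3, 11), (3, 12), (3, 15), (3, 16), (3, 19), (3, 20), (3, 23), (3, 24), (3, 27), (3, 28), (3, 31), (6, 1), (6, 2), (6, 5), (6, 6), (6, 9), (6, 10), (6, 13), (6, 14), (6, 17), (6, 18), (6, 21), (6, 22), (6, 25), (6, 26), (6, 29), (6, 30), (10, 1), (10, 2), (10, 5), (10, 6), (10, 9), (10, 10), (10, 13), (10, 14), (10, 17), (10, 18), (10, 21), (10, 22), (10, 25), (10, 26), (10, 29), (10, 30), (21, 1), (21, 2), (21, 5), (21, 6), (21, 9), (21, 10), (21, 13), (21, 14), (21, 17), (21, 18), (21, 21), (21, 22), (21, 25), (21, 26), (21, 29), (21, 30), (25, 1), (25, 2), (25, 5), (25, 6), (25, 9), (25, 10), (25, 13), (25, 14), (25, 17), (25, 18), (25, 21), (25, 22), (25, 25), (25, 26), (25, 29), (25, 30), (28, 0), (28, 3), (28, 4), (28, 7), (28, 8), (28, 11), (28, 12), (28, 15), (28, 16), (28, 19), (28, 20), (28, 23), (28, 24), (28, 27), (28, 28), (28, 31)]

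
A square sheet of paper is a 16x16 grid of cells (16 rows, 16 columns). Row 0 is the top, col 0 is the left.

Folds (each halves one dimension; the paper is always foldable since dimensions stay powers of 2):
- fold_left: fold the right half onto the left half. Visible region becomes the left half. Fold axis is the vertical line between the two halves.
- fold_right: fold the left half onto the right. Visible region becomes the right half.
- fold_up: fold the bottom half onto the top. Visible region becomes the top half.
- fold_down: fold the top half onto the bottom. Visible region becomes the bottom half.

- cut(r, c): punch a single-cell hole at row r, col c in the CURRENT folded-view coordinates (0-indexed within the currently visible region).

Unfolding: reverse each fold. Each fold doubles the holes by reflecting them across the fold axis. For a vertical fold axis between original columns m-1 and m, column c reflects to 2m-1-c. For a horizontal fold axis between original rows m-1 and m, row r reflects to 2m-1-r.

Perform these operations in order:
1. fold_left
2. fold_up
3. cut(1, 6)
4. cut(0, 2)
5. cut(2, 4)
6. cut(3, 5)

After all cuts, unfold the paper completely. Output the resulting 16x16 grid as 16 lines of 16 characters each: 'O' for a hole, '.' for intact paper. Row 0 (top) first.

Answer: ..O..........O..
......O..O......
....O......O....
.....O....O.....
................
................
................
................
................
................
................
................
.....O....O.....
....O......O....
......O..O......
..O..........O..

Derivation:
Op 1 fold_left: fold axis v@8; visible region now rows[0,16) x cols[0,8) = 16x8
Op 2 fold_up: fold axis h@8; visible region now rows[0,8) x cols[0,8) = 8x8
Op 3 cut(1, 6): punch at orig (1,6); cuts so far [(1, 6)]; region rows[0,8) x cols[0,8) = 8x8
Op 4 cut(0, 2): punch at orig (0,2); cuts so far [(0, 2), (1, 6)]; region rows[0,8) x cols[0,8) = 8x8
Op 5 cut(2, 4): punch at orig (2,4); cuts so far [(0, 2), (1, 6), (2, 4)]; region rows[0,8) x cols[0,8) = 8x8
Op 6 cut(3, 5): punch at orig (3,5); cuts so far [(0, 2), (1, 6), (2, 4), (3, 5)]; region rows[0,8) x cols[0,8) = 8x8
Unfold 1 (reflect across h@8): 8 holes -> [(0, 2), (1, 6), (2, 4), (3, 5), (12, 5), (13, 4), (14, 6), (15, 2)]
Unfold 2 (reflect across v@8): 16 holes -> [(0, 2), (0, 13), (1, 6), (1, 9), (2, 4), (2, 11), (3, 5), (3, 10), (12, 5), (12, 10), (13, 4), (13, 11), (14, 6), (14, 9), (15, 2), (15, 13)]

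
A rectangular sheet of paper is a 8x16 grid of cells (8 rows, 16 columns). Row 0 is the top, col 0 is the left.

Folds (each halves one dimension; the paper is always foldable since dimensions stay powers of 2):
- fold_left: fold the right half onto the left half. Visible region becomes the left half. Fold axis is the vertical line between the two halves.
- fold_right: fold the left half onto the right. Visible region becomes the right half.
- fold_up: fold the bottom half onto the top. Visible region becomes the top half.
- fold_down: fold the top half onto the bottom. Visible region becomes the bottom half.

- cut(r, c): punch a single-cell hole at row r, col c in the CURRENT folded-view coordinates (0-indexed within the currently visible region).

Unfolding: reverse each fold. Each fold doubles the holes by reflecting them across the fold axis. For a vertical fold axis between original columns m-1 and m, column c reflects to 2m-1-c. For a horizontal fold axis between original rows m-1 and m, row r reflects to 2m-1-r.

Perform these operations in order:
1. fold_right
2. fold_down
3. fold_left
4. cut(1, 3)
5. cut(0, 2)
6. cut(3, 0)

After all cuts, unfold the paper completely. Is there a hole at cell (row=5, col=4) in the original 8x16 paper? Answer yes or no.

Answer: yes

Derivation:
Op 1 fold_right: fold axis v@8; visible region now rows[0,8) x cols[8,16) = 8x8
Op 2 fold_down: fold axis h@4; visible region now rows[4,8) x cols[8,16) = 4x8
Op 3 fold_left: fold axis v@12; visible region now rows[4,8) x cols[8,12) = 4x4
Op 4 cut(1, 3): punch at orig (5,11); cuts so far [(5, 11)]; region rows[4,8) x cols[8,12) = 4x4
Op 5 cut(0, 2): punch at orig (4,10); cuts so far [(4, 10), (5, 11)]; region rows[4,8) x cols[8,12) = 4x4
Op 6 cut(3, 0): punch at orig (7,8); cuts so far [(4, 10), (5, 11), (7, 8)]; region rows[4,8) x cols[8,12) = 4x4
Unfold 1 (reflect across v@12): 6 holes -> [(4, 10), (4, 13), (5, 11), (5, 12), (7, 8), (7, 15)]
Unfold 2 (reflect across h@4): 12 holes -> [(0, 8), (0, 15), (2, 11), (2, 12), (3, 10), (3, 13), (4, 10), (4, 13), (5, 11), (5, 12), (7, 8), (7, 15)]
Unfold 3 (reflect across v@8): 24 holes -> [(0, 0), (0, 7), (0, 8), (0, 15), (2, 3), (2, 4), (2, 11), (2, 12), (3, 2), (3, 5), (3, 10), (3, 13), (4, 2), (4, 5), (4, 10), (4, 13), (5, 3), (5, 4), (5, 11), (5, 12), (7, 0), (7, 7), (7, 8), (7, 15)]
Holes: [(0, 0), (0, 7), (0, 8), (0, 15), (2, 3), (2, 4), (2, 11), (2, 12), (3, 2), (3, 5), (3, 10), (3, 13), (4, 2), (4, 5), (4, 10), (4, 13), (5, 3), (5, 4), (5, 11), (5, 12), (7, 0), (7, 7), (7, 8), (7, 15)]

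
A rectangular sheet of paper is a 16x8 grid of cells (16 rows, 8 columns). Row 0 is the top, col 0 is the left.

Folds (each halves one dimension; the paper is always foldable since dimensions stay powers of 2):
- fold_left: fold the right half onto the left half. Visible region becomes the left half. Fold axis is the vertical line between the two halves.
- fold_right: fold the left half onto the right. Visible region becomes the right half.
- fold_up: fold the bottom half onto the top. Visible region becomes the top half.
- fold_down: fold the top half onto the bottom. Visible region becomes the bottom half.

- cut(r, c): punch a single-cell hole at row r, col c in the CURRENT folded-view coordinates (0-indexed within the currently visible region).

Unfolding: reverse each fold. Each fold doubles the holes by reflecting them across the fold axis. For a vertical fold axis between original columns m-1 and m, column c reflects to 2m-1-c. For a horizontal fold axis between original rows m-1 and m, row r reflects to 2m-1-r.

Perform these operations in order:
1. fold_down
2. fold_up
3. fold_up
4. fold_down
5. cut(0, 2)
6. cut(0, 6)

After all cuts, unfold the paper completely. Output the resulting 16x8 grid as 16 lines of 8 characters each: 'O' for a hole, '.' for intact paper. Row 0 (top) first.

Op 1 fold_down: fold axis h@8; visible region now rows[8,16) x cols[0,8) = 8x8
Op 2 fold_up: fold axis h@12; visible region now rows[8,12) x cols[0,8) = 4x8
Op 3 fold_up: fold axis h@10; visible region now rows[8,10) x cols[0,8) = 2x8
Op 4 fold_down: fold axis h@9; visible region now rows[9,10) x cols[0,8) = 1x8
Op 5 cut(0, 2): punch at orig (9,2); cuts so far [(9, 2)]; region rows[9,10) x cols[0,8) = 1x8
Op 6 cut(0, 6): punch at orig (9,6); cuts so far [(9, 2), (9, 6)]; region rows[9,10) x cols[0,8) = 1x8
Unfold 1 (reflect across h@9): 4 holes -> [(8, 2), (8, 6), (9, 2), (9, 6)]
Unfold 2 (reflect across h@10): 8 holes -> [(8, 2), (8, 6), (9, 2), (9, 6), (10, 2), (10, 6), (11, 2), (11, 6)]
Unfold 3 (reflect across h@12): 16 holes -> [(8, 2), (8, 6), (9, 2), (9, 6), (10, 2), (10, 6), (11, 2), (11, 6), (12, 2), (12, 6), (13, 2), (13, 6), (14, 2), (14, 6), (15, 2), (15, 6)]
Unfold 4 (reflect across h@8): 32 holes -> [(0, 2), (0, 6), (1, 2), (1, 6), (2, 2), (2, 6), (3, 2), (3, 6), (4, 2), (4, 6), (5, 2), (5, 6), (6, 2), (6, 6), (7, 2), (7, 6), (8, 2), (8, 6), (9, 2), (9, 6), (10, 2), (10, 6), (11, 2), (11, 6), (12, 2), (12, 6), (13, 2), (13, 6), (14, 2), (14, 6), (15, 2), (15, 6)]

Answer: ..O...O.
..O...O.
..O...O.
..O...O.
..O...O.
..O...O.
..O...O.
..O...O.
..O...O.
..O...O.
..O...O.
..O...O.
..O...O.
..O...O.
..O...O.
..O...O.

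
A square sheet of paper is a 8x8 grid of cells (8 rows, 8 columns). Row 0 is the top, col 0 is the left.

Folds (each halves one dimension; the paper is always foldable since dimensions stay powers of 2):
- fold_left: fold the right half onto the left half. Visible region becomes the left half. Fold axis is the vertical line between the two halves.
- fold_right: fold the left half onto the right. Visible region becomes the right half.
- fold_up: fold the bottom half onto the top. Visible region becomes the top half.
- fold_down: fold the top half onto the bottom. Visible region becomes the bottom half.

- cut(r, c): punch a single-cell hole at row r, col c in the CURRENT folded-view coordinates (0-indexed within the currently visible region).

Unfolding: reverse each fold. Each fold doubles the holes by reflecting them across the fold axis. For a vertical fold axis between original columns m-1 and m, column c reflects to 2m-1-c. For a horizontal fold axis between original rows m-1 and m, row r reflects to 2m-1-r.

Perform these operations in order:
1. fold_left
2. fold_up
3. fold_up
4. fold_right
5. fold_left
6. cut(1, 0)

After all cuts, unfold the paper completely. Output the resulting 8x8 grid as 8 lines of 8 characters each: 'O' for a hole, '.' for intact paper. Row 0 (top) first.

Answer: ........
OOOOOOOO
OOOOOOOO
........
........
OOOOOOOO
OOOOOOOO
........

Derivation:
Op 1 fold_left: fold axis v@4; visible region now rows[0,8) x cols[0,4) = 8x4
Op 2 fold_up: fold axis h@4; visible region now rows[0,4) x cols[0,4) = 4x4
Op 3 fold_up: fold axis h@2; visible region now rows[0,2) x cols[0,4) = 2x4
Op 4 fold_right: fold axis v@2; visible region now rows[0,2) x cols[2,4) = 2x2
Op 5 fold_left: fold axis v@3; visible region now rows[0,2) x cols[2,3) = 2x1
Op 6 cut(1, 0): punch at orig (1,2); cuts so far [(1, 2)]; region rows[0,2) x cols[2,3) = 2x1
Unfold 1 (reflect across v@3): 2 holes -> [(1, 2), (1, 3)]
Unfold 2 (reflect across v@2): 4 holes -> [(1, 0), (1, 1), (1, 2), (1, 3)]
Unfold 3 (reflect across h@2): 8 holes -> [(1, 0), (1, 1), (1, 2), (1, 3), (2, 0), (2, 1), (2, 2), (2, 3)]
Unfold 4 (reflect across h@4): 16 holes -> [(1, 0), (1, 1), (1, 2), (1, 3), (2, 0), (2, 1), (2, 2), (2, 3), (5, 0), (5, 1), (5, 2), (5, 3), (6, 0), (6, 1), (6, 2), (6, 3)]
Unfold 5 (reflect across v@4): 32 holes -> [(1, 0), (1, 1), (1, 2), (1, 3), (1, 4), (1, 5), (1, 6), (1, 7), (2, 0), (2, 1), (2, 2), (2, 3), (2, 4), (2, 5), (2, 6), (2, 7), (5, 0), (5, 1), (5, 2), (5, 3), (5, 4), (5, 5), (5, 6), (5, 7), (6, 0), (6, 1), (6, 2), (6, 3), (6, 4), (6, 5), (6, 6), (6, 7)]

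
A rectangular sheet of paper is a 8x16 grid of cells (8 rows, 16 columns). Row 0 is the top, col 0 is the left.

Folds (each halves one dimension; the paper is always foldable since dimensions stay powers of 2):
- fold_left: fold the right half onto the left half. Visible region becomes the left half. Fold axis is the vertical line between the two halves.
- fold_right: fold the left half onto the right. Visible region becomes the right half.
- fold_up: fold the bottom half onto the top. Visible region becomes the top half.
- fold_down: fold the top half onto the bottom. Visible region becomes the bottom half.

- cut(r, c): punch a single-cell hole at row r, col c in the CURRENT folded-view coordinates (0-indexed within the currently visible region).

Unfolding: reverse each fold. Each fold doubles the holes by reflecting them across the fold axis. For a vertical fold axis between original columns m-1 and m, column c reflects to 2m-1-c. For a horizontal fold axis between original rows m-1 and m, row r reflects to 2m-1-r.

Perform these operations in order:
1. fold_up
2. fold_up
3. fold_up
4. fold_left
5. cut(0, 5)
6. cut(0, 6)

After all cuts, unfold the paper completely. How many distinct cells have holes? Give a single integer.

Answer: 32

Derivation:
Op 1 fold_up: fold axis h@4; visible region now rows[0,4) x cols[0,16) = 4x16
Op 2 fold_up: fold axis h@2; visible region now rows[0,2) x cols[0,16) = 2x16
Op 3 fold_up: fold axis h@1; visible region now rows[0,1) x cols[0,16) = 1x16
Op 4 fold_left: fold axis v@8; visible region now rows[0,1) x cols[0,8) = 1x8
Op 5 cut(0, 5): punch at orig (0,5); cuts so far [(0, 5)]; region rows[0,1) x cols[0,8) = 1x8
Op 6 cut(0, 6): punch at orig (0,6); cuts so far [(0, 5), (0, 6)]; region rows[0,1) x cols[0,8) = 1x8
Unfold 1 (reflect across v@8): 4 holes -> [(0, 5), (0, 6), (0, 9), (0, 10)]
Unfold 2 (reflect across h@1): 8 holes -> [(0, 5), (0, 6), (0, 9), (0, 10), (1, 5), (1, 6), (1, 9), (1, 10)]
Unfold 3 (reflect across h@2): 16 holes -> [(0, 5), (0, 6), (0, 9), (0, 10), (1, 5), (1, 6), (1, 9), (1, 10), (2, 5), (2, 6), (2, 9), (2, 10), (3, 5), (3, 6), (3, 9), (3, 10)]
Unfold 4 (reflect across h@4): 32 holes -> [(0, 5), (0, 6), (0, 9), (0, 10), (1, 5), (1, 6), (1, 9), (1, 10), (2, 5), (2, 6), (2, 9), (2, 10), (3, 5), (3, 6), (3, 9), (3, 10), (4, 5), (4, 6), (4, 9), (4, 10), (5, 5), (5, 6), (5, 9), (5, 10), (6, 5), (6, 6), (6, 9), (6, 10), (7, 5), (7, 6), (7, 9), (7, 10)]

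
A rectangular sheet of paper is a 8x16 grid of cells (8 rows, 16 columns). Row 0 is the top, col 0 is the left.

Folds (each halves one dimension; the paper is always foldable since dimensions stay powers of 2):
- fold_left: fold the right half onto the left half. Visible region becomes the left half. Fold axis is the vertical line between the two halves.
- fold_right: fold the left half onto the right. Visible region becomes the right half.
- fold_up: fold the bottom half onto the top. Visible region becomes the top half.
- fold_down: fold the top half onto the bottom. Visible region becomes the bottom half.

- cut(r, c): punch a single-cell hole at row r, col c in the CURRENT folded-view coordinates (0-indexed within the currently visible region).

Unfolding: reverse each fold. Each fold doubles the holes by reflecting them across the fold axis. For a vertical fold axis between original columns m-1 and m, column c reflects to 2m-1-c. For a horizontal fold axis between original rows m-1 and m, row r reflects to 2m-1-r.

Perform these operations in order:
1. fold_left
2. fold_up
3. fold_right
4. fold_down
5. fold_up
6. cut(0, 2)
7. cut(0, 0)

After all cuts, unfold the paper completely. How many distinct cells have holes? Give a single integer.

Answer: 64

Derivation:
Op 1 fold_left: fold axis v@8; visible region now rows[0,8) x cols[0,8) = 8x8
Op 2 fold_up: fold axis h@4; visible region now rows[0,4) x cols[0,8) = 4x8
Op 3 fold_right: fold axis v@4; visible region now rows[0,4) x cols[4,8) = 4x4
Op 4 fold_down: fold axis h@2; visible region now rows[2,4) x cols[4,8) = 2x4
Op 5 fold_up: fold axis h@3; visible region now rows[2,3) x cols[4,8) = 1x4
Op 6 cut(0, 2): punch at orig (2,6); cuts so far [(2, 6)]; region rows[2,3) x cols[4,8) = 1x4
Op 7 cut(0, 0): punch at orig (2,4); cuts so far [(2, 4), (2, 6)]; region rows[2,3) x cols[4,8) = 1x4
Unfold 1 (reflect across h@3): 4 holes -> [(2, 4), (2, 6), (3, 4), (3, 6)]
Unfold 2 (reflect across h@2): 8 holes -> [(0, 4), (0, 6), (1, 4), (1, 6), (2, 4), (2, 6), (3, 4), (3, 6)]
Unfold 3 (reflect across v@4): 16 holes -> [(0, 1), (0, 3), (0, 4), (0, 6), (1, 1), (1, 3), (1, 4), (1, 6), (2, 1), (2, 3), (2, 4), (2, 6), (3, 1), (3, 3), (3, 4), (3, 6)]
Unfold 4 (reflect across h@4): 32 holes -> [(0, 1), (0, 3), (0, 4), (0, 6), (1, 1), (1, 3), (1, 4), (1, 6), (2, 1), (2, 3), (2, 4), (2, 6), (3, 1), (3, 3), (3, 4), (3, 6), (4, 1), (4, 3), (4, 4), (4, 6), (5, 1), (5, 3), (5, 4), (5, 6), (6, 1), (6, 3), (6, 4), (6, 6), (7, 1), (7, 3), (7, 4), (7, 6)]
Unfold 5 (reflect across v@8): 64 holes -> [(0, 1), (0, 3), (0, 4), (0, 6), (0, 9), (0, 11), (0, 12), (0, 14), (1, 1), (1, 3), (1, 4), (1, 6), (1, 9), (1, 11), (1, 12), (1, 14), (2, 1), (2, 3), (2, 4), (2, 6), (2, 9), (2, 11), (2, 12), (2, 14), (3, 1), (3, 3), (3, 4), (3, 6), (3, 9), (3, 11), (3, 12), (3, 14), (4, 1), (4, 3), (4, 4), (4, 6), (4, 9), (4, 11), (4, 12), (4, 14), (5, 1), (5, 3), (5, 4), (5, 6), (5, 9), (5, 11), (5, 12), (5, 14), (6, 1), (6, 3), (6, 4), (6, 6), (6, 9), (6, 11), (6, 12), (6, 14), (7, 1), (7, 3), (7, 4), (7, 6), (7, 9), (7, 11), (7, 12), (7, 14)]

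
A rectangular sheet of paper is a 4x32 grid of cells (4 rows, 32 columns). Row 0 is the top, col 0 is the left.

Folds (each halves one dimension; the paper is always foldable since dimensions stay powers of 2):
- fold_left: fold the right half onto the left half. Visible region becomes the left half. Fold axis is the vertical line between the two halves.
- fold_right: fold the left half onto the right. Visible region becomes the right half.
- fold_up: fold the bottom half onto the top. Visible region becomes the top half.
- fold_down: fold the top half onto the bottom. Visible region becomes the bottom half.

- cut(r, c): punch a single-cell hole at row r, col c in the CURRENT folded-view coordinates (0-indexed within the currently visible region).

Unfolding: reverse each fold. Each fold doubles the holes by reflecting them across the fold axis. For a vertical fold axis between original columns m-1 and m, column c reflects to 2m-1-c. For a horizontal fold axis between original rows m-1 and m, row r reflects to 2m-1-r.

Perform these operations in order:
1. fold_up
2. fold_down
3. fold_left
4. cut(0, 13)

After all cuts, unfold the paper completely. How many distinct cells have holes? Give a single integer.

Answer: 8

Derivation:
Op 1 fold_up: fold axis h@2; visible region now rows[0,2) x cols[0,32) = 2x32
Op 2 fold_down: fold axis h@1; visible region now rows[1,2) x cols[0,32) = 1x32
Op 3 fold_left: fold axis v@16; visible region now rows[1,2) x cols[0,16) = 1x16
Op 4 cut(0, 13): punch at orig (1,13); cuts so far [(1, 13)]; region rows[1,2) x cols[0,16) = 1x16
Unfold 1 (reflect across v@16): 2 holes -> [(1, 13), (1, 18)]
Unfold 2 (reflect across h@1): 4 holes -> [(0, 13), (0, 18), (1, 13), (1, 18)]
Unfold 3 (reflect across h@2): 8 holes -> [(0, 13), (0, 18), (1, 13), (1, 18), (2, 13), (2, 18), (3, 13), (3, 18)]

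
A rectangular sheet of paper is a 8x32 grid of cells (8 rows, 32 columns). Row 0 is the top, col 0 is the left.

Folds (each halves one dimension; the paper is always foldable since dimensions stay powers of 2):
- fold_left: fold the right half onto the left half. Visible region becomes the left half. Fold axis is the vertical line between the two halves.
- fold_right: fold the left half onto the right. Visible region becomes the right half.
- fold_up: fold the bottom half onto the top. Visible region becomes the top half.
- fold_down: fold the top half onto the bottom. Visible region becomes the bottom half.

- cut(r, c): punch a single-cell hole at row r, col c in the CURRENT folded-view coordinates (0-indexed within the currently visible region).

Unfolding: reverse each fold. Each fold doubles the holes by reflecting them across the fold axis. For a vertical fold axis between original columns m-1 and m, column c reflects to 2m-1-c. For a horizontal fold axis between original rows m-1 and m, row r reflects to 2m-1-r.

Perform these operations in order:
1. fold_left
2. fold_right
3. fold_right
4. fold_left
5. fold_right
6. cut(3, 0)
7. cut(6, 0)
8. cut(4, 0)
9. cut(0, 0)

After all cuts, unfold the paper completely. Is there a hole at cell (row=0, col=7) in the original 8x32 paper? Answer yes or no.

Answer: yes

Derivation:
Op 1 fold_left: fold axis v@16; visible region now rows[0,8) x cols[0,16) = 8x16
Op 2 fold_right: fold axis v@8; visible region now rows[0,8) x cols[8,16) = 8x8
Op 3 fold_right: fold axis v@12; visible region now rows[0,8) x cols[12,16) = 8x4
Op 4 fold_left: fold axis v@14; visible region now rows[0,8) x cols[12,14) = 8x2
Op 5 fold_right: fold axis v@13; visible region now rows[0,8) x cols[13,14) = 8x1
Op 6 cut(3, 0): punch at orig (3,13); cuts so far [(3, 13)]; region rows[0,8) x cols[13,14) = 8x1
Op 7 cut(6, 0): punch at orig (6,13); cuts so far [(3, 13), (6, 13)]; region rows[0,8) x cols[13,14) = 8x1
Op 8 cut(4, 0): punch at orig (4,13); cuts so far [(3, 13), (4, 13), (6, 13)]; region rows[0,8) x cols[13,14) = 8x1
Op 9 cut(0, 0): punch at orig (0,13); cuts so far [(0, 13), (3, 13), (4, 13), (6, 13)]; region rows[0,8) x cols[13,14) = 8x1
Unfold 1 (reflect across v@13): 8 holes -> [(0, 12), (0, 13), (3, 12), (3, 13), (4, 12), (4, 13), (6, 12), (6, 13)]
Unfold 2 (reflect across v@14): 16 holes -> [(0, 12), (0, 13), (0, 14), (0, 15), (3, 12), (3, 13), (3, 14), (3, 15), (4, 12), (4, 13), (4, 14), (4, 15), (6, 12), (6, 13), (6, 14), (6, 15)]
Unfold 3 (reflect across v@12): 32 holes -> [(0, 8), (0, 9), (0, 10), (0, 11), (0, 12), (0, 13), (0, 14), (0, 15), (3, 8), (3, 9), (3, 10), (3, 11), (3, 12), (3, 13), (3, 14), (3, 15), (4, 8), (4, 9), (4, 10), (4, 11), (4, 12), (4, 13), (4, 14), (4, 15), (6, 8), (6, 9), (6, 10), (6, 11), (6, 12), (6, 13), (6, 14), (6, 15)]
Unfold 4 (reflect across v@8): 64 holes -> [(0, 0), (0, 1), (0, 2), (0, 3), (0, 4), (0, 5), (0, 6), (0, 7), (0, 8), (0, 9), (0, 10), (0, 11), (0, 12), (0, 13), (0, 14), (0, 15), (3, 0), (3, 1), (3, 2), (3, 3), (3, 4), (3, 5), (3, 6), (3, 7), (3, 8), (3, 9), (3, 10), (3, 11), (3, 12), (3, 13), (3, 14), (3, 15), (4, 0), (4, 1), (4, 2), (4, 3), (4, 4), (4, 5), (4, 6), (4, 7), (4, 8), (4, 9), (4, 10), (4, 11), (4, 12), (4, 13), (4, 14), (4, 15), (6, 0), (6, 1), (6, 2), (6, 3), (6, 4), (6, 5), (6, 6), (6, 7), (6, 8), (6, 9), (6, 10), (6, 11), (6, 12), (6, 13), (6, 14), (6, 15)]
Unfold 5 (reflect across v@16): 128 holes -> [(0, 0), (0, 1), (0, 2), (0, 3), (0, 4), (0, 5), (0, 6), (0, 7), (0, 8), (0, 9), (0, 10), (0, 11), (0, 12), (0, 13), (0, 14), (0, 15), (0, 16), (0, 17), (0, 18), (0, 19), (0, 20), (0, 21), (0, 22), (0, 23), (0, 24), (0, 25), (0, 26), (0, 27), (0, 28), (0, 29), (0, 30), (0, 31), (3, 0), (3, 1), (3, 2), (3, 3), (3, 4), (3, 5), (3, 6), (3, 7), (3, 8), (3, 9), (3, 10), (3, 11), (3, 12), (3, 13), (3, 14), (3, 15), (3, 16), (3, 17), (3, 18), (3, 19), (3, 20), (3, 21), (3, 22), (3, 23), (3, 24), (3, 25), (3, 26), (3, 27), (3, 28), (3, 29), (3, 30), (3, 31), (4, 0), (4, 1), (4, 2), (4, 3), (4, 4), (4, 5), (4, 6), (4, 7), (4, 8), (4, 9), (4, 10), (4, 11), (4, 12), (4, 13), (4, 14), (4, 15), (4, 16), (4, 17), (4, 18), (4, 19), (4, 20), (4, 21), (4, 22), (4, 23), (4, 24), (4, 25), (4, 26), (4, 27), (4, 28), (4, 29), (4, 30), (4, 31), (6, 0), (6, 1), (6, 2), (6, 3), (6, 4), (6, 5), (6, 6), (6, 7), (6, 8), (6, 9), (6, 10), (6, 11), (6, 12), (6, 13), (6, 14), (6, 15), (6, 16), (6, 17), (6, 18), (6, 19), (6, 20), (6, 21), (6, 22), (6, 23), (6, 24), (6, 25), (6, 26), (6, 27), (6, 28), (6, 29), (6, 30), (6, 31)]
Holes: [(0, 0), (0, 1), (0, 2), (0, 3), (0, 4), (0, 5), (0, 6), (0, 7), (0, 8), (0, 9), (0, 10), (0, 11), (0, 12), (0, 13), (0, 14), (0, 15), (0, 16), (0, 17), (0, 18), (0, 19), (0, 20), (0, 21), (0, 22), (0, 23), (0, 24), (0, 25), (0, 26), (0, 27), (0, 28), (0, 29), (0, 30), (0, 31), (3, 0), (3, 1), (3, 2), (3, 3), (3, 4), (3, 5), (3, 6), (3, 7), (3, 8), (3, 9), (3, 10), (3, 11), (3, 12), (3, 13), (3, 14), (3, 15), (3, 16), (3, 17), (3, 18), (3, 19), (3, 20), (3, 21), (3, 22), (3, 23), (3, 24), (3, 25), (3, 26), (3, 27), (3, 28), (3, 29), (3, 30), (3, 31), (4, 0), (4, 1), (4, 2), (4, 3), (4, 4), (4, 5), (4, 6), (4, 7), (4, 8), (4, 9), (4, 10), (4, 11), (4, 12), (4, 13), (4, 14), (4, 15), (4, 16), (4, 17), (4, 18), (4, 19), (4, 20), (4, 21), (4, 22), (4, 23), (4, 24), (4, 25), (4, 26), (4, 27), (4, 28), (4, 29), (4, 30), (4, 31), (6, 0), (6, 1), (6, 2), (6, 3), (6, 4), (6, 5), (6, 6), (6, 7), (6, 8), (6, 9), (6, 10), (6, 11), (6, 12), (6, 13), (6, 14), (6, 15), (6, 16), (6, 17), (6, 18), (6, 19), (6, 20), (6, 21), (6, 22), (6, 23), (6, 24), (6, 25), (6, 26), (6, 27), (6, 28), (6, 29), (6, 30), (6, 31)]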